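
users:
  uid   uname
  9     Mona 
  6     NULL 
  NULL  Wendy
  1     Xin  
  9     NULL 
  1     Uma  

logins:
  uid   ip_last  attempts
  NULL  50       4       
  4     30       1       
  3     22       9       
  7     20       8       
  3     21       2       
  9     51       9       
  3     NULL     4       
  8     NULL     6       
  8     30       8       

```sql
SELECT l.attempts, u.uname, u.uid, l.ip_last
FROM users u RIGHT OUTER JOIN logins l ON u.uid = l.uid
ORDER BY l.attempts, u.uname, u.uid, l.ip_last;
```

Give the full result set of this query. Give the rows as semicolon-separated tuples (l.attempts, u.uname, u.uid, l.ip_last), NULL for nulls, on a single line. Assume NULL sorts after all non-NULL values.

RIGHT JOIN keeps every row from `logins`; unmatched rows get NULL for `users`'s columns.
Matching on u.uid = l.uid. A NULL in a compared column never satisfies the condition.
- u (uid=9) pairs with 1 row(s) of l.
- u (uid=6) has no partner in l.
- u (uid=NULL) has no partner in l.
- u (uid=1) has no partner in l.
- u (uid=9) pairs with 1 row(s) of l.
- u (uid=1) has no partner in l.
- 8 row(s) from l found no u partner → padded with NULL.
After projecting and ordering:
l.attempts | u.uname | u.uid | l.ip_last
1 | NULL | NULL | 30
2 | NULL | NULL | 21
4 | NULL | NULL | 50
4 | NULL | NULL | NULL
6 | NULL | NULL | NULL
8 | NULL | NULL | 20
8 | NULL | NULL | 30
9 | Mona | 9 | 51
9 | NULL | 9 | 51
9 | NULL | NULL | 22

(1, NULL, NULL, 30); (2, NULL, NULL, 21); (4, NULL, NULL, 50); (4, NULL, NULL, NULL); (6, NULL, NULL, NULL); (8, NULL, NULL, 20); (8, NULL, NULL, 30); (9, Mona, 9, 51); (9, NULL, 9, 51); (9, NULL, NULL, 22)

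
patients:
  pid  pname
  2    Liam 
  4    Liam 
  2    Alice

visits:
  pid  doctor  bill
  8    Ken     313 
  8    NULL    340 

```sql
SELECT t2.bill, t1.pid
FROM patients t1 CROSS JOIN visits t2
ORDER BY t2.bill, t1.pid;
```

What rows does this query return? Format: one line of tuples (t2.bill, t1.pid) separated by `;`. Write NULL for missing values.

CROSS JOIN pairs every row of `patients` with every row of `visits`: 3 × 2 = 6 rows.

(313, 2); (313, 2); (313, 4); (340, 2); (340, 2); (340, 4)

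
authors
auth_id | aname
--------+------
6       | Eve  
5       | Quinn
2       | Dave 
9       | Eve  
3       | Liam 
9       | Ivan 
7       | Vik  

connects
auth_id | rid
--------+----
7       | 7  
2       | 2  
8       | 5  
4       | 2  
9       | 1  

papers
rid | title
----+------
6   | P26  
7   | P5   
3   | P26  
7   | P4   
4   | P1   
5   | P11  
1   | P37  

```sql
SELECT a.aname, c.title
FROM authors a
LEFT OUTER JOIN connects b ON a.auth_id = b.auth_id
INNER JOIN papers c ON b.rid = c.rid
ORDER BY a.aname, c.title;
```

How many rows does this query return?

Joins associate left-to-right: authors LEFT JOIN connects on auth_id gives 7 intermediate row(s).
Then INNER JOIN `papers c` on rid: keep only rows whose b.rid appears in c.
Result: 4 row(s).

4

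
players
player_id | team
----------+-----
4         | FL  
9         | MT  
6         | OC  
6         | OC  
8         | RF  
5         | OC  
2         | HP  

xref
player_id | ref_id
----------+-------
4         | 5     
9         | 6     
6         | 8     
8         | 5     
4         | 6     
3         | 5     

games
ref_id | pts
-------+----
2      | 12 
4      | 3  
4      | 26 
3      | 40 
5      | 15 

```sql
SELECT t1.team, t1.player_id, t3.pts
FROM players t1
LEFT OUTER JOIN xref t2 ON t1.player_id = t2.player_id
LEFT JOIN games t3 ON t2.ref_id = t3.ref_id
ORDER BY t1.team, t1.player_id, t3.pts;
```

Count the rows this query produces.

Step 1 — t1 LEFT JOIN t2 on player_id → 8 row(s).
Then LEFT JOIN `games t3` on ref_id: each of those 8 rows is kept; rows whose t2.ref_id has no match in t3 get NULL for t3's columns.
Result: 8 row(s).

8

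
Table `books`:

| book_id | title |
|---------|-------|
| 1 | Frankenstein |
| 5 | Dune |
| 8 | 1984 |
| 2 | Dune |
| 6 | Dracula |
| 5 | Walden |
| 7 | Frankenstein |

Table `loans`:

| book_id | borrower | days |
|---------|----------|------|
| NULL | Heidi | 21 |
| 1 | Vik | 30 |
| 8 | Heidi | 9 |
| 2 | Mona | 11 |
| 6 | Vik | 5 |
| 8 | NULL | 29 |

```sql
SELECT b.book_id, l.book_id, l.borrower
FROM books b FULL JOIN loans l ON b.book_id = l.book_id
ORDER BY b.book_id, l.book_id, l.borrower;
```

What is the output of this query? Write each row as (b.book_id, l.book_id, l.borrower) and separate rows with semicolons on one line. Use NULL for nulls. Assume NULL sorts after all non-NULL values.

(1, 1, Vik); (2, 2, Mona); (5, NULL, NULL); (5, NULL, NULL); (6, 6, Vik); (7, NULL, NULL); (8, 8, Heidi); (8, 8, NULL); (NULL, NULL, Heidi)

FULL OUTER JOIN keeps every row from both sides; unmatched rows get NULL for the other side's columns.
Matching on b.book_id = l.book_id. A NULL in a compared column never satisfies the condition.
- book_id=1: 1 matching l row(s), so 1 row(s) emitted.
- book_id=5: no l row matches, row kept with l columns NULL.
- book_id=8: 2 matching l row(s), so 2 row(s) emitted.
- book_id=2: 1 matching l row(s), so 1 row(s) emitted.
- book_id=6: 1 matching l row(s), so 1 row(s) emitted.
- book_id=5: no l row matches, row kept with l columns NULL.
- book_id=7: no l row matches, row kept with l columns NULL.
- 1 row(s) from l found no b partner → padded with NULL.
After projecting and ordering:
b.book_id | l.book_id | l.borrower
1 | 1 | Vik
2 | 2 | Mona
5 | NULL | NULL
5 | NULL | NULL
6 | 6 | Vik
7 | NULL | NULL
8 | 8 | Heidi
8 | 8 | NULL
NULL | NULL | Heidi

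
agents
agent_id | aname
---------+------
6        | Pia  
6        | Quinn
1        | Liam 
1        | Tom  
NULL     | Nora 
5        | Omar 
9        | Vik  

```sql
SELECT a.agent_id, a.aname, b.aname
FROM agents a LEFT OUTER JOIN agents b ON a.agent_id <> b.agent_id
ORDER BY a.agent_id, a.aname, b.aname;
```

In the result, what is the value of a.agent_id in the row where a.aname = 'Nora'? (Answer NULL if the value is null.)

NULL

LEFT JOIN keeps every row from `agents a`; unmatched rows get NULL for `agents b`'s columns.
Matching on a.agent_id <> b.agent_id. A NULL in a compared column never satisfies the condition.
Matched pairs: 26; unmatched a rows kept: 1.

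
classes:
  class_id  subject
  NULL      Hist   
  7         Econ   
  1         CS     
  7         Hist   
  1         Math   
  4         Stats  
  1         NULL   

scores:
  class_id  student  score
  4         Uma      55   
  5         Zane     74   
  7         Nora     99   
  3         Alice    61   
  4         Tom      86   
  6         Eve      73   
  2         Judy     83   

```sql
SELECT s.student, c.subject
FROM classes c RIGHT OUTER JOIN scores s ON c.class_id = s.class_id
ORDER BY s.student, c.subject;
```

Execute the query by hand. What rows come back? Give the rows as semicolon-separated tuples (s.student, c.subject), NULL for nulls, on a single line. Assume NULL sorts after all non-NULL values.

RIGHT JOIN keeps every row from `scores`; unmatched rows get NULL for `classes`'s columns.
Matching on c.class_id = s.class_id. A NULL in a compared column never satisfies the condition.
Matched pairs: 4; unmatched s rows kept: 4.

(Alice, NULL); (Eve, NULL); (Judy, NULL); (Nora, Econ); (Nora, Hist); (Tom, Stats); (Uma, Stats); (Zane, NULL)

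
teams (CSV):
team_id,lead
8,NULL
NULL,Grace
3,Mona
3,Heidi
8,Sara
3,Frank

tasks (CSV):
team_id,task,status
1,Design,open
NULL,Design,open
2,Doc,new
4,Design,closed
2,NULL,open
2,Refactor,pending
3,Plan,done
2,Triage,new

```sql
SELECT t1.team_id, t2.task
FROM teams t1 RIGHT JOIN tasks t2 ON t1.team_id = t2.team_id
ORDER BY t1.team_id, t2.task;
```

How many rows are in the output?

RIGHT JOIN keeps every row from `tasks`; unmatched rows get NULL for `teams`'s columns.
Matching on t1.team_id = t2.team_id. A NULL in a compared column never satisfies the condition.
Matched pairs: 3; unmatched t2 rows kept: 7.
Total: 3 matched + 7 padded = 10 rows.

10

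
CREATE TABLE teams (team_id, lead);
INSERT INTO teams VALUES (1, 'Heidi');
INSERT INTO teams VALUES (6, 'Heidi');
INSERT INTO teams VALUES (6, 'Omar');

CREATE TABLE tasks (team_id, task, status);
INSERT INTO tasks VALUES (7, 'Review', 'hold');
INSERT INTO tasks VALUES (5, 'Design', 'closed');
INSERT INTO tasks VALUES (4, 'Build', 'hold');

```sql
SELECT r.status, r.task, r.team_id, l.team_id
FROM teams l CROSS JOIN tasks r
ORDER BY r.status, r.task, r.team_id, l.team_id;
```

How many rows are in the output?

CROSS JOIN pairs every row of `teams` with every row of `tasks`: 3 × 3 = 9 rows.

9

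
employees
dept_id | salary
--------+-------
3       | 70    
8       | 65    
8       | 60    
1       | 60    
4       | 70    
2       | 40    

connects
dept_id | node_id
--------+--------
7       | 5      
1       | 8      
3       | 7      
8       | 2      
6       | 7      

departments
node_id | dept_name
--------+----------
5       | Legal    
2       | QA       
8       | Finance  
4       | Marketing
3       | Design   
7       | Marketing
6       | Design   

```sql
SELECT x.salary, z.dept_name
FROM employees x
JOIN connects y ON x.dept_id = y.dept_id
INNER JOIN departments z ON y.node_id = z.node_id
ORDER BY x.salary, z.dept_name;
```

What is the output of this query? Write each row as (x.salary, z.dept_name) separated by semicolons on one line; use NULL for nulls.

(60, Finance); (60, QA); (65, QA); (70, Marketing)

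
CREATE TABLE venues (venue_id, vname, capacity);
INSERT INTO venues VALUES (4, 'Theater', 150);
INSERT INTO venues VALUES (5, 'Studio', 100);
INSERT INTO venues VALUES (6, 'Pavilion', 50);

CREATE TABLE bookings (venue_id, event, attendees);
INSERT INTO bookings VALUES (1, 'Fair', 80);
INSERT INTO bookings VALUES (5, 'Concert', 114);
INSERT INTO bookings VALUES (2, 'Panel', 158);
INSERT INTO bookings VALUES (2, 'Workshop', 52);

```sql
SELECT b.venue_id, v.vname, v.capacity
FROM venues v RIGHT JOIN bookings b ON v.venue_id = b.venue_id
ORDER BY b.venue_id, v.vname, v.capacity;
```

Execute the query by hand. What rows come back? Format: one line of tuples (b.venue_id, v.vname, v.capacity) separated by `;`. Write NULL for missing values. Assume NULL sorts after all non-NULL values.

(1, NULL, NULL); (2, NULL, NULL); (2, NULL, NULL); (5, Studio, 100)

RIGHT JOIN keeps every row from `bookings`; unmatched rows get NULL for `venues`'s columns.
Matching on v.venue_id = b.venue_id.
- v[0] venue_id=4 → no match.
- v[1] venue_id=5 → 1 match(es) in b → 1 row(s).
- v[2] venue_id=6 → no match.
- plus 3 unmatched b row(s), each kept with NULL v columns.
After projecting and ordering:
b.venue_id | v.vname | v.capacity
1 | NULL | NULL
2 | NULL | NULL
2 | NULL | NULL
5 | Studio | 100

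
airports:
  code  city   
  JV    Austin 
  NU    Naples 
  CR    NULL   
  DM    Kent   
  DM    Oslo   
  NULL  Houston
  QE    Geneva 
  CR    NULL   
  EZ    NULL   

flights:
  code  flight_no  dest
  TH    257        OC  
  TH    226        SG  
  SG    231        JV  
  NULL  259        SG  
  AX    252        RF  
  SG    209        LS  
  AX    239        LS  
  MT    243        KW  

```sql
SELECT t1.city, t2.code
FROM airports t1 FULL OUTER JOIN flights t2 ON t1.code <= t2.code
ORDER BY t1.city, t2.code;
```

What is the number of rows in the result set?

42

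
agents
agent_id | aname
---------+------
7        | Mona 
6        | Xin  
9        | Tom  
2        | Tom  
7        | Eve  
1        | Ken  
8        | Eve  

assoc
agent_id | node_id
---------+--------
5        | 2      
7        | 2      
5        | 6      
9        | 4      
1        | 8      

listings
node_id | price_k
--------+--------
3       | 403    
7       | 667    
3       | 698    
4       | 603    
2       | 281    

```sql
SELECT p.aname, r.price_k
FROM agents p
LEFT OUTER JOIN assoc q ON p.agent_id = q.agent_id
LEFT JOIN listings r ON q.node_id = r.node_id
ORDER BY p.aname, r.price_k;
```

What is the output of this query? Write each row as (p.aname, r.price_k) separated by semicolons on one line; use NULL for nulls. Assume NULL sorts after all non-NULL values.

(Eve, 281); (Eve, NULL); (Ken, NULL); (Mona, 281); (Tom, 603); (Tom, NULL); (Xin, NULL)

Joins associate left-to-right: agents LEFT JOIN assoc on agent_id gives 7 intermediate row(s).
Then LEFT JOIN `listings r` on node_id: each of those 7 rows is kept; rows whose q.node_id has no match in r get NULL for r's columns.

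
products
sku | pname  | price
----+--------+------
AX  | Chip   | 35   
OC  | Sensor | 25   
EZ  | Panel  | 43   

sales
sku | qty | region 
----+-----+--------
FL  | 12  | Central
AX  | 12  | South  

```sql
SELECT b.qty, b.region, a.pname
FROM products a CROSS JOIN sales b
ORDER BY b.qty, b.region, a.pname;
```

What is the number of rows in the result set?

6

CROSS JOIN pairs every row of `products` with every row of `sales`: 3 × 2 = 6 rows.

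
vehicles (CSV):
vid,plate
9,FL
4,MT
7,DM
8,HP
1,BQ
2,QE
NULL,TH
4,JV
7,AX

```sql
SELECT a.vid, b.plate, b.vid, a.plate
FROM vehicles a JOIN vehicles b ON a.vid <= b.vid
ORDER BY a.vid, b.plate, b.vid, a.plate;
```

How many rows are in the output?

38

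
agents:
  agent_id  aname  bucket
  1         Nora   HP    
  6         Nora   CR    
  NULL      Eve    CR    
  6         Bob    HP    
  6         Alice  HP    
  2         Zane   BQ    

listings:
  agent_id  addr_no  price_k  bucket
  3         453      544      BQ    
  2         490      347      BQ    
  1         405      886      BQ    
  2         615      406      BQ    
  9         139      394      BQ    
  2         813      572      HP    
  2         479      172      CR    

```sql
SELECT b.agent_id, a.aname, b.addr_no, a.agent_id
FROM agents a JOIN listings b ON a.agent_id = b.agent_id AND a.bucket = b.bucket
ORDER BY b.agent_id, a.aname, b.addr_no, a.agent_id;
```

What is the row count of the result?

INNER JOIN keeps only pairs where the ON condition holds.
Matching on a.agent_id = b.agent_id AND a.bucket = b.bucket. A NULL in a compared column never satisfies the condition.
- a[0] agent_id=1, bucket=HP → no match; dropped.
- a[1] agent_id=6, bucket=CR → no match; dropped.
- a[2] agent_id=NULL, bucket=CR → no match; dropped.
- a[3] agent_id=6, bucket=HP → no match; dropped.
- a[4] agent_id=6, bucket=HP → no match; dropped.
- a[5] agent_id=2, bucket=BQ → 2 match(es) in b → 2 row(s).
Total: 2 rows.

2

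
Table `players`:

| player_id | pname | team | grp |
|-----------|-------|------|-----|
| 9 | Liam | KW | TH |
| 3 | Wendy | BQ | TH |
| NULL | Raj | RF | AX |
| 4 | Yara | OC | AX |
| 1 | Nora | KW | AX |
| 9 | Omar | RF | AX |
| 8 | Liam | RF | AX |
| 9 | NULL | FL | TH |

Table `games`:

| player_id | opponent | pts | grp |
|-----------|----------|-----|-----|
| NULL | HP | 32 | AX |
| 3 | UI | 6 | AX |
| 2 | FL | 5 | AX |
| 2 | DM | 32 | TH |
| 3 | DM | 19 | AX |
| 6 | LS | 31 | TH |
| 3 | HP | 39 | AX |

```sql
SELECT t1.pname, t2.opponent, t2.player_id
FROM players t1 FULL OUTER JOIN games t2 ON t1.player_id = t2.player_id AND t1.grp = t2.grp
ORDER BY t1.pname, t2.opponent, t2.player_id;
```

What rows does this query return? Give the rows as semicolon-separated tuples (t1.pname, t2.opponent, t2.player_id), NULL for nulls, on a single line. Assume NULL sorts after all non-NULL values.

(Liam, NULL, NULL); (Liam, NULL, NULL); (Nora, NULL, NULL); (Omar, NULL, NULL); (Raj, NULL, NULL); (Wendy, NULL, NULL); (Yara, NULL, NULL); (NULL, DM, 2); (NULL, DM, 3); (NULL, FL, 2); (NULL, HP, 3); (NULL, HP, NULL); (NULL, LS, 6); (NULL, UI, 3); (NULL, NULL, NULL)

FULL OUTER JOIN keeps every row from both sides; unmatched rows get NULL for the other side's columns.
Matching on t1.player_id = t2.player_id AND t1.grp = t2.grp. A NULL in a compared column never satisfies the condition.
Matched pairs: 0; unmatched t1 rows kept: 8; unmatched t2 rows kept: 7.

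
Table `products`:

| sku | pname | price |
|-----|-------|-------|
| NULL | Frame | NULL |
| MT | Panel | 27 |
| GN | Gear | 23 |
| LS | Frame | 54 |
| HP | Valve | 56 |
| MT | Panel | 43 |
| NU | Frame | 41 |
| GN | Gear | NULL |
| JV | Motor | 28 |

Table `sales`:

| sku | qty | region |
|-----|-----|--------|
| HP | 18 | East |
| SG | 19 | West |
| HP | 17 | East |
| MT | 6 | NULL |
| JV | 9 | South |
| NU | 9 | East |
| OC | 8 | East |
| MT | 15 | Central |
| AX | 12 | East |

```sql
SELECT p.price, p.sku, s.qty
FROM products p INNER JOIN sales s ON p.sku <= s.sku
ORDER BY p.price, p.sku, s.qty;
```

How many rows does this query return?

48

INNER JOIN keeps only pairs where the ON condition holds.
Matching on p.sku <= s.sku. A NULL in a compared column never satisfies the condition.
- p[0] sku=NULL → no match; dropped.
- p[1] sku=MT → 5 match(es) in s → 5 row(s).
- p[2] sku=GN → 8 match(es) in s → 8 row(s).
- p[3] sku=LS → 5 match(es) in s → 5 row(s).
- p[4] sku=HP → 8 match(es) in s → 8 row(s).
- p[5] sku=MT → 5 match(es) in s → 5 row(s).
- p[6] sku=NU → 3 match(es) in s → 3 row(s).
- p[7] sku=GN → 8 match(es) in s → 8 row(s).
- p[8] sku=JV → 6 match(es) in s → 6 row(s).
Total: 48 rows.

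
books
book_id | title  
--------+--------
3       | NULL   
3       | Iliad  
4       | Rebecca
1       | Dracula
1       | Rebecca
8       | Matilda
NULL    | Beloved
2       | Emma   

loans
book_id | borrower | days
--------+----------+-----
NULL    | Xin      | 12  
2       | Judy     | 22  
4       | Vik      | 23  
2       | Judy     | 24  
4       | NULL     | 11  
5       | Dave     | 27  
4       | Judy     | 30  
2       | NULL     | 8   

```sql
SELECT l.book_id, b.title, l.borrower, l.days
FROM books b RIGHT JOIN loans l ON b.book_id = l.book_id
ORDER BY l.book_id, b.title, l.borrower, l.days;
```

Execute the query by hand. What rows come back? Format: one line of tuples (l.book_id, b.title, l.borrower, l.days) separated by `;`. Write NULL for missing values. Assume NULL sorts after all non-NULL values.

(2, Emma, Judy, 22); (2, Emma, Judy, 24); (2, Emma, NULL, 8); (4, Rebecca, Judy, 30); (4, Rebecca, Vik, 23); (4, Rebecca, NULL, 11); (5, NULL, Dave, 27); (NULL, NULL, Xin, 12)

RIGHT JOIN keeps every row from `loans`; unmatched rows get NULL for `books`'s columns.
Matching on b.book_id = l.book_id. A NULL in a compared column never satisfies the condition.
- book_id=3: no matching l row.
- book_id=3: no matching l row.
- book_id=4: 3 matching l row(s), so 3 row(s) emitted.
- book_id=1: no matching l row.
- book_id=1: no matching l row.
- book_id=8: no matching l row.
- book_id=NULL: no matching l row.
- book_id=2: 3 matching l row(s), so 3 row(s) emitted.
- plus 2 unmatched l row(s), each kept with NULL b columns.
After projecting and ordering:
l.book_id | b.title | l.borrower | l.days
2 | Emma | Judy | 22
2 | Emma | Judy | 24
2 | Emma | NULL | 8
4 | Rebecca | Judy | 30
4 | Rebecca | Vik | 23
4 | Rebecca | NULL | 11
5 | NULL | Dave | 27
NULL | NULL | Xin | 12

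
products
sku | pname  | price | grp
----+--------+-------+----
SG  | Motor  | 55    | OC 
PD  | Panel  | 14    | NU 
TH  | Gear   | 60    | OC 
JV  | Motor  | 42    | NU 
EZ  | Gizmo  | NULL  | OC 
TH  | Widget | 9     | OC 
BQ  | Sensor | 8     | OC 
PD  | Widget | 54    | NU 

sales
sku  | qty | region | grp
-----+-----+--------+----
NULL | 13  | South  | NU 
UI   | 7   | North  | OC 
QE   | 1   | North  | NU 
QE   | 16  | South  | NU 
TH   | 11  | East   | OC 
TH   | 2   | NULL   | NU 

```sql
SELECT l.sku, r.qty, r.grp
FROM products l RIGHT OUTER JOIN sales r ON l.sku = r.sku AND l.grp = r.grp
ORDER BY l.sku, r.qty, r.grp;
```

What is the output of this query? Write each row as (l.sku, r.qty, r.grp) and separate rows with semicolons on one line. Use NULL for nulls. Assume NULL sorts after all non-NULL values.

(TH, 11, OC); (TH, 11, OC); (NULL, 1, NU); (NULL, 2, NU); (NULL, 7, OC); (NULL, 13, NU); (NULL, 16, NU)

RIGHT JOIN keeps every row from `sales`; unmatched rows get NULL for `products`'s columns.
Matching on l.sku = r.sku AND l.grp = r.grp. A NULL in a compared column never satisfies the condition.
- sku=SG, grp=OC: no matching r row.
- sku=PD, grp=NU: no matching r row.
- sku=TH, grp=OC: 1 matching r row(s), so 1 row(s) emitted.
- sku=JV, grp=NU: no matching r row.
- sku=EZ, grp=OC: no matching r row.
- sku=TH, grp=OC: 1 matching r row(s), so 1 row(s) emitted.
- sku=BQ, grp=OC: no matching r row.
- sku=PD, grp=NU: no matching r row.
- 5 row(s) from r found no l partner → padded with NULL.
After projecting and ordering:
l.sku | r.qty | r.grp
TH | 11 | OC
TH | 11 | OC
NULL | 1 | NU
NULL | 2 | NU
NULL | 7 | OC
NULL | 13 | NU
NULL | 16 | NU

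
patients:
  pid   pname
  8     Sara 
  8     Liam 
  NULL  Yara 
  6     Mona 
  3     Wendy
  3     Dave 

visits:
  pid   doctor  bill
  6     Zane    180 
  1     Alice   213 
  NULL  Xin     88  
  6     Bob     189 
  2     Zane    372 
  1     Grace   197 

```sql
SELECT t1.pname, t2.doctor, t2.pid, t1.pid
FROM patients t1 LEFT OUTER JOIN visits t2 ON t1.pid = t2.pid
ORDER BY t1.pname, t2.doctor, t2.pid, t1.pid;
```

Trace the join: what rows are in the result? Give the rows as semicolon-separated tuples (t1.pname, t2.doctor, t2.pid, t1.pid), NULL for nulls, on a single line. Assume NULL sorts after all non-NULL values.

LEFT JOIN keeps every row from `patients`; unmatched rows get NULL for `visits`'s columns.
Matching on t1.pid = t2.pid. A NULL in a compared column never satisfies the condition.
- t1 (pid=8) has no partner → padded with NULL.
- t1 (pid=8) has no partner → padded with NULL.
- t1 (pid=NULL) has no partner → padded with NULL.
- t1 (pid=6) pairs with 2 row(s) of t2.
- t1 (pid=3) has no partner → padded with NULL.
- t1 (pid=3) has no partner → padded with NULL.
After projecting and ordering:
t1.pname | t2.doctor | t2.pid | t1.pid
Dave | NULL | NULL | 3
Liam | NULL | NULL | 8
Mona | Bob | 6 | 6
Mona | Zane | 6 | 6
Sara | NULL | NULL | 8
Wendy | NULL | NULL | 3
Yara | NULL | NULL | NULL

(Dave, NULL, NULL, 3); (Liam, NULL, NULL, 8); (Mona, Bob, 6, 6); (Mona, Zane, 6, 6); (Sara, NULL, NULL, 8); (Wendy, NULL, NULL, 3); (Yara, NULL, NULL, NULL)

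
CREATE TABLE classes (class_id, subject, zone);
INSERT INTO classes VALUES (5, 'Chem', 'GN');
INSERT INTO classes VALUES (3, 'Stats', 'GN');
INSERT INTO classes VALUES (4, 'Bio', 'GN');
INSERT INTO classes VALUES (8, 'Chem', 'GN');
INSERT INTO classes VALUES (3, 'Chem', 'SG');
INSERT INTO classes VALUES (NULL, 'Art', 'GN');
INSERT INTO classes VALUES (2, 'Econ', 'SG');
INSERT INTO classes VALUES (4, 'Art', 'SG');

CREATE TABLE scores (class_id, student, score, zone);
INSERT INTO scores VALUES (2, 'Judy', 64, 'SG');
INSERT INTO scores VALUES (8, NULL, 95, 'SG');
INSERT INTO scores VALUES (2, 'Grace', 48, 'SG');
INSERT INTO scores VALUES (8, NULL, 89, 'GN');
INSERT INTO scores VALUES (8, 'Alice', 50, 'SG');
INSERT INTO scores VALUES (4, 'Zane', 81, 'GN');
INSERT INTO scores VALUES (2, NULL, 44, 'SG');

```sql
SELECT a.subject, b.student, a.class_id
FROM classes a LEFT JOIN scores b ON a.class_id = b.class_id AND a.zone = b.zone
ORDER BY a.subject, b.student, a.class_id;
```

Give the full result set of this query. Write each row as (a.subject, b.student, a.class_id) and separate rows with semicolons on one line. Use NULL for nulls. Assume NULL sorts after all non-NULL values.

LEFT JOIN keeps every row from `classes`; unmatched rows get NULL for `scores`'s columns.
Matching on a.class_id = b.class_id AND a.zone = b.zone. A NULL in a compared column never satisfies the condition.
- a (class_id=5, zone=GN) has no partner → padded with NULL.
- a (class_id=3, zone=GN) has no partner → padded with NULL.
- a (class_id=4, zone=GN) pairs with 1 row(s) of b.
- a (class_id=8, zone=GN) pairs with 1 row(s) of b.
- a (class_id=3, zone=SG) has no partner → padded with NULL.
- a (class_id=NULL, zone=GN) has no partner → padded with NULL.
- a (class_id=2, zone=SG) pairs with 3 row(s) of b.
- a (class_id=4, zone=SG) has no partner → padded with NULL.
After projecting and ordering:
a.subject | b.student | a.class_id
Art | NULL | 4
Art | NULL | NULL
Bio | Zane | 4
Chem | NULL | 3
Chem | NULL | 5
Chem | NULL | 8
Econ | Grace | 2
Econ | Judy | 2
Econ | NULL | 2
Stats | NULL | 3

(Art, NULL, 4); (Art, NULL, NULL); (Bio, Zane, 4); (Chem, NULL, 3); (Chem, NULL, 5); (Chem, NULL, 8); (Econ, Grace, 2); (Econ, Judy, 2); (Econ, NULL, 2); (Stats, NULL, 3)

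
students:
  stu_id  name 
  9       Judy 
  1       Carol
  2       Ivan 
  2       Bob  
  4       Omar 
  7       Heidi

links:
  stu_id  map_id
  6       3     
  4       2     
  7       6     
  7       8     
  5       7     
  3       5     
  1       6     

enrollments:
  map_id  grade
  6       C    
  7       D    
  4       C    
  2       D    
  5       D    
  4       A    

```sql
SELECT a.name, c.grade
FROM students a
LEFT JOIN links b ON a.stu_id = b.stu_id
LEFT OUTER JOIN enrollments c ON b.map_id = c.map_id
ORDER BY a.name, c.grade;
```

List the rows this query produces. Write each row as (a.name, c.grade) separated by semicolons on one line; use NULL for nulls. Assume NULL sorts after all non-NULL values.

Evaluate left to right. First `students a LEFT JOIN links b` on stu_id: 7 row(s).
Then LEFT JOIN `enrollments c` on map_id: each of those 7 rows is kept; rows whose b.map_id has no match in c get NULL for c's columns.

(Bob, NULL); (Carol, C); (Heidi, C); (Heidi, NULL); (Ivan, NULL); (Judy, NULL); (Omar, D)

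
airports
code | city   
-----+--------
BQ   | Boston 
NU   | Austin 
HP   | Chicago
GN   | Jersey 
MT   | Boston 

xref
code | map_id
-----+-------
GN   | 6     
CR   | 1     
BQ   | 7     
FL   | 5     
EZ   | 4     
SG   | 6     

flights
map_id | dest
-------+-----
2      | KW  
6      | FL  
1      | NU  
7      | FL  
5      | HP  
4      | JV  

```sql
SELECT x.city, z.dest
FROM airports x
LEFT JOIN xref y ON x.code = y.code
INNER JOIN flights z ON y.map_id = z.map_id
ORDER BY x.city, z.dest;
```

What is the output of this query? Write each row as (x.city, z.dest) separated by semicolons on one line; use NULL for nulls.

Step 1 — x LEFT JOIN y on code → 5 row(s).
Then INNER JOIN `flights z` on map_id: keep only rows whose y.map_id appears in z.

(Boston, FL); (Jersey, FL)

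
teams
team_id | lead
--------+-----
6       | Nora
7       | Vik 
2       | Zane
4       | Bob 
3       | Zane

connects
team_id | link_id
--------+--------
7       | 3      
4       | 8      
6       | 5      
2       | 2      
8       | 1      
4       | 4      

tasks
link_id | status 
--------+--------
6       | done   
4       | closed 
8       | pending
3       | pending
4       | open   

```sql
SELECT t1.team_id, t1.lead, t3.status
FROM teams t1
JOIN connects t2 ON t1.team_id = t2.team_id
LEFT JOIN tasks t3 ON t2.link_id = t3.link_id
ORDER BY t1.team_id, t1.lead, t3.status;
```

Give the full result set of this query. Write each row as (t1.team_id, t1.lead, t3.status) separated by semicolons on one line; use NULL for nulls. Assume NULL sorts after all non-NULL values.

Joins associate left-to-right: teams INNER JOIN connects on team_id gives 5 intermediate row(s).
Then LEFT JOIN `tasks t3` on link_id: each of those 5 rows is kept; rows whose t2.link_id has no match in t3 get NULL for t3's columns.

(2, Zane, NULL); (4, Bob, closed); (4, Bob, open); (4, Bob, pending); (6, Nora, NULL); (7, Vik, pending)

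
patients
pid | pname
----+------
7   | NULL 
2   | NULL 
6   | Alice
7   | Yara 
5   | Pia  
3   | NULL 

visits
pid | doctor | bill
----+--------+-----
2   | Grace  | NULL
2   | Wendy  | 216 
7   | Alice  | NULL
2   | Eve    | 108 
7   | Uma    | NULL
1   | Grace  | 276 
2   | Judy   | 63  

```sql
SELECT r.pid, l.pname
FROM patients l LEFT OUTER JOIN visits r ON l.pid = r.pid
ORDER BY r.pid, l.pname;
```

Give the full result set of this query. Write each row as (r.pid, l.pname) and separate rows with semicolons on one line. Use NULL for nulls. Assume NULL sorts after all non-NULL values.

(2, NULL); (2, NULL); (2, NULL); (2, NULL); (7, Yara); (7, Yara); (7, NULL); (7, NULL); (NULL, Alice); (NULL, Pia); (NULL, NULL)

LEFT JOIN keeps every row from `patients`; unmatched rows get NULL for `visits`'s columns.
Matching on l.pid = r.pid.
Matched pairs: 8; unmatched l rows kept: 3.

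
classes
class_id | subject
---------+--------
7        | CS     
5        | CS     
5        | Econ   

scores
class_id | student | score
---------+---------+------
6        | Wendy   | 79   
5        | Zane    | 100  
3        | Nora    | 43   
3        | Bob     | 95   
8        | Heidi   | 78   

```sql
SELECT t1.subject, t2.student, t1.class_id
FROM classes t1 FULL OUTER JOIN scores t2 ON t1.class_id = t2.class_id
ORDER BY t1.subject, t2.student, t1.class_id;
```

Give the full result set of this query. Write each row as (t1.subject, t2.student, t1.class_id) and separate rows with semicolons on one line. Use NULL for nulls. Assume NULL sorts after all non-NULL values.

(CS, Zane, 5); (CS, NULL, 7); (Econ, Zane, 5); (NULL, Bob, NULL); (NULL, Heidi, NULL); (NULL, Nora, NULL); (NULL, Wendy, NULL)

FULL OUTER JOIN keeps every row from both sides; unmatched rows get NULL for the other side's columns.
Matching on t1.class_id = t2.class_id.
- t1 row (class_id=7): no match → kept, t2 columns NULL.
- t1 row (class_id=5): matches 1 t2 row(s) → 1 output row(s).
- t1 row (class_id=5): matches 1 t2 row(s) → 1 output row(s).
- 4 row(s) from t2 found no t1 partner → padded with NULL.
After projecting and ordering:
t1.subject | t2.student | t1.class_id
CS | Zane | 5
CS | NULL | 7
Econ | Zane | 5
NULL | Bob | NULL
NULL | Heidi | NULL
NULL | Nora | NULL
NULL | Wendy | NULL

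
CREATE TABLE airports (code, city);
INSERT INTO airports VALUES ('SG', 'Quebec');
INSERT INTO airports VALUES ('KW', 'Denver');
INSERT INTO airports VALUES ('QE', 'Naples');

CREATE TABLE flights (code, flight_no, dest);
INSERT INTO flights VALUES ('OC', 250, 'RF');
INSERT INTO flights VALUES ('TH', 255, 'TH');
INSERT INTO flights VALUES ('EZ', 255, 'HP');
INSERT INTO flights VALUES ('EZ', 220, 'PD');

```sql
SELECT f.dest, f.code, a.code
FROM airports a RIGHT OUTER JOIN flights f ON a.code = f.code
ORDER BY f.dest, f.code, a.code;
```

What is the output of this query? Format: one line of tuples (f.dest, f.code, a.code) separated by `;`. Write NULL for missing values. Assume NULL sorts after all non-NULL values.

(HP, EZ, NULL); (PD, EZ, NULL); (RF, OC, NULL); (TH, TH, NULL)

RIGHT JOIN keeps every row from `flights`; unmatched rows get NULL for `airports`'s columns.
Matching on a.code = f.code.
- a row (code=SG): no match.
- a row (code=KW): no match.
- a row (code=QE): no match.
- plus 4 unmatched f row(s), each kept with NULL a columns.
After projecting and ordering:
f.dest | f.code | a.code
HP | EZ | NULL
PD | EZ | NULL
RF | OC | NULL
TH | TH | NULL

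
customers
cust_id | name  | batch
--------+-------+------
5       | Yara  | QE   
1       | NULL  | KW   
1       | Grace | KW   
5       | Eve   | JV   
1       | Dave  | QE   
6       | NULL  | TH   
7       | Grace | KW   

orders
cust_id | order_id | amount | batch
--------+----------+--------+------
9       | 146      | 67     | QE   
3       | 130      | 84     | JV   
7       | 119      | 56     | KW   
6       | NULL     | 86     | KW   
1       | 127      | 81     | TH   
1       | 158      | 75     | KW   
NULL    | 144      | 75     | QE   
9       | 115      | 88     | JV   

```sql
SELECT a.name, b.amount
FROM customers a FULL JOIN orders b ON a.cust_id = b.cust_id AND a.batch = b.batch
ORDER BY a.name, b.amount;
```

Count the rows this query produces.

FULL OUTER JOIN keeps every row from both sides; unmatched rows get NULL for the other side's columns.
Matching on a.cust_id = b.cust_id AND a.batch = b.batch. A NULL in a compared column never satisfies the condition.
Matched pairs: 3; unmatched a rows kept: 4; unmatched b rows kept: 6.
Total: 3 matched + 10 padded = 13 rows.

13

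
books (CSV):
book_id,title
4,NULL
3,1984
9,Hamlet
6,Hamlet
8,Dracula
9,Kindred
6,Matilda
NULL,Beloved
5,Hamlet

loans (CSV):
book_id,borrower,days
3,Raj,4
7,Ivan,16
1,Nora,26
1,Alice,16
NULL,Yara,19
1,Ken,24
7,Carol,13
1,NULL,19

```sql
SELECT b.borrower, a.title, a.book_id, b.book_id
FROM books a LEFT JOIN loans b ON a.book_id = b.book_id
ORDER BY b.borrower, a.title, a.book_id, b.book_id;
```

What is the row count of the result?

LEFT JOIN keeps every row from `books`; unmatched rows get NULL for `loans`'s columns.
Matching on a.book_id = b.book_id. A NULL in a compared column never satisfies the condition.
- a[0] book_id=4 → no match; kept with NULLs on the b side.
- a[1] book_id=3 → 1 match(es) in b → 1 row(s).
- a[2] book_id=9 → no match; kept with NULLs on the b side.
- a[3] book_id=6 → no match; kept with NULLs on the b side.
- a[4] book_id=8 → no match; kept with NULLs on the b side.
- a[5] book_id=9 → no match; kept with NULLs on the b side.
- a[6] book_id=6 → no match; kept with NULLs on the b side.
- a[7] book_id=NULL → no match; kept with NULLs on the b side.
- a[8] book_id=5 → no match; kept with NULLs on the b side.
Total: 1 matched + 8 padded = 9 rows.

9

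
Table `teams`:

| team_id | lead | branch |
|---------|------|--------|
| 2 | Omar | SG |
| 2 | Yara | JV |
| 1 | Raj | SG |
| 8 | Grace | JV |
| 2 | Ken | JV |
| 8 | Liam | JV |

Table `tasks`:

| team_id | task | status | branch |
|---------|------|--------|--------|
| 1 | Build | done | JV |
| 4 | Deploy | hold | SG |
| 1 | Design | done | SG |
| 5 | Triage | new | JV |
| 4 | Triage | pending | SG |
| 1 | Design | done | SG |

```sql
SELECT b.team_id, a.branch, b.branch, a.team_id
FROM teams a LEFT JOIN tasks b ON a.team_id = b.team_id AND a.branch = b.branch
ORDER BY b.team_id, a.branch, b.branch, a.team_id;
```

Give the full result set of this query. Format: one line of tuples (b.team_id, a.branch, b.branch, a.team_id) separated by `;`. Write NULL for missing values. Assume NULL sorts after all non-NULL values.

(1, SG, SG, 1); (1, SG, SG, 1); (NULL, JV, NULL, 2); (NULL, JV, NULL, 2); (NULL, JV, NULL, 8); (NULL, JV, NULL, 8); (NULL, SG, NULL, 2)

LEFT JOIN keeps every row from `teams`; unmatched rows get NULL for `tasks`'s columns.
Matching on a.team_id = b.team_id AND a.branch = b.branch.
- a row (team_id=2, branch=SG): no match → kept, b columns NULL.
- a row (team_id=2, branch=JV): no match → kept, b columns NULL.
- a row (team_id=1, branch=SG): matches 2 b row(s) → 2 output row(s).
- a row (team_id=8, branch=JV): no match → kept, b columns NULL.
- a row (team_id=2, branch=JV): no match → kept, b columns NULL.
- a row (team_id=8, branch=JV): no match → kept, b columns NULL.
After projecting and ordering:
b.team_id | a.branch | b.branch | a.team_id
1 | SG | SG | 1
1 | SG | SG | 1
NULL | JV | NULL | 2
NULL | JV | NULL | 2
NULL | JV | NULL | 8
NULL | JV | NULL | 8
NULL | SG | NULL | 2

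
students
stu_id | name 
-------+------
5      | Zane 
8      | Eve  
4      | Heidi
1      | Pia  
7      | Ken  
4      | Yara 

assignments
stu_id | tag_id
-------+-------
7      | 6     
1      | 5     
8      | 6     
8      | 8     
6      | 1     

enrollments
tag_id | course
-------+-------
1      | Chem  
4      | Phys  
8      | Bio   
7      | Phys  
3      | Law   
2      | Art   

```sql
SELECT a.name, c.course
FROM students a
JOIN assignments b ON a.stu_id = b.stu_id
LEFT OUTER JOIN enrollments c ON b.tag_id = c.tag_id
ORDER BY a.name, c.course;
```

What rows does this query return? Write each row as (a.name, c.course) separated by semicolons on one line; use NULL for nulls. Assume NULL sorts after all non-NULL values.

Evaluate left to right. First `students a INNER JOIN assignments b` on stu_id: 4 row(s).
Then LEFT JOIN `enrollments c` on tag_id: each of those 4 rows is kept; rows whose b.tag_id has no match in c get NULL for c's columns.

(Eve, Bio); (Eve, NULL); (Ken, NULL); (Pia, NULL)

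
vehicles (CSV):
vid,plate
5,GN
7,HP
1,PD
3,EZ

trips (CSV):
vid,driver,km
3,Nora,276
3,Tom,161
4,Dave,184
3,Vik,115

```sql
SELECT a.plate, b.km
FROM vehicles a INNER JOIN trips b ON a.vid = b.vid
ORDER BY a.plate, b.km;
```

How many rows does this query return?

3

INNER JOIN keeps only pairs where the ON condition holds.
Matching on a.vid = b.vid.
- vid=5: no matching b row, dropped.
- vid=7: no matching b row, dropped.
- vid=1: no matching b row, dropped.
- vid=3: 3 matching b row(s), so 3 row(s) emitted.
Total: 3 rows.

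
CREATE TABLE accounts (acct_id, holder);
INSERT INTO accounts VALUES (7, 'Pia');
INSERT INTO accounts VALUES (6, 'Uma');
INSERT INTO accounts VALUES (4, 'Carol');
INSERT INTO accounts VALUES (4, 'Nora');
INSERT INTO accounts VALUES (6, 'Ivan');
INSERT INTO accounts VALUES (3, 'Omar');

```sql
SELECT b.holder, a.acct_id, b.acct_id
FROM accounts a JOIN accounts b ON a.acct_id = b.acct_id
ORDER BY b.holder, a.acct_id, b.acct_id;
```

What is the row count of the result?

10

INNER JOIN keeps only pairs where the ON condition holds.
Matching on a.acct_id = b.acct_id.
Matched pairs: 10.
Total: 10 rows.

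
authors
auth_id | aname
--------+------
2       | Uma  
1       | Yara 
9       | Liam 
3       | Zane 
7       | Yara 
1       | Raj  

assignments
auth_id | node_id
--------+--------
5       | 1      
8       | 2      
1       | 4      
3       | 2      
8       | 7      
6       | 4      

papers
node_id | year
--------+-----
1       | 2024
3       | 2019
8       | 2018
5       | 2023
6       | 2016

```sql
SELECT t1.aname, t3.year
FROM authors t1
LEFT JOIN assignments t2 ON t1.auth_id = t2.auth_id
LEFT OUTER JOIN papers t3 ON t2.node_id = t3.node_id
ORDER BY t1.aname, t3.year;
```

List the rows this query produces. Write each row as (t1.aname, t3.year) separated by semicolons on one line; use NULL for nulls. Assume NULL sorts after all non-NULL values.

(Liam, NULL); (Raj, NULL); (Uma, NULL); (Yara, NULL); (Yara, NULL); (Zane, NULL)

Joins associate left-to-right: authors LEFT JOIN assignments on auth_id gives 6 intermediate row(s).
Then LEFT JOIN `papers t3` on node_id: each of those 6 rows is kept; rows whose t2.node_id has no match in t3 get NULL for t3's columns.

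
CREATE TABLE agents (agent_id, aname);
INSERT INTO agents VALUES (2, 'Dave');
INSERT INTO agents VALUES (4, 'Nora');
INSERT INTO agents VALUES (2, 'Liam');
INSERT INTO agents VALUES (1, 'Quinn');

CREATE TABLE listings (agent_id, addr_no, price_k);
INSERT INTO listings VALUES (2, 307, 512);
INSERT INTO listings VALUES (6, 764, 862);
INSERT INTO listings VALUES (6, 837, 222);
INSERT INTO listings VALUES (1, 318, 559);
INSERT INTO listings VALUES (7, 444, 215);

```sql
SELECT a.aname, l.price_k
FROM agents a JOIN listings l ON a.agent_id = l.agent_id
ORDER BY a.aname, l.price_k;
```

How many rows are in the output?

INNER JOIN keeps only pairs where the ON condition holds.
Matching on a.agent_id = l.agent_id.
- agent_id=2: 1 matching l row(s), so 1 row(s) emitted.
- agent_id=4: no matching l row, dropped.
- agent_id=2: 1 matching l row(s), so 1 row(s) emitted.
- agent_id=1: 1 matching l row(s), so 1 row(s) emitted.
Total: 3 rows.

3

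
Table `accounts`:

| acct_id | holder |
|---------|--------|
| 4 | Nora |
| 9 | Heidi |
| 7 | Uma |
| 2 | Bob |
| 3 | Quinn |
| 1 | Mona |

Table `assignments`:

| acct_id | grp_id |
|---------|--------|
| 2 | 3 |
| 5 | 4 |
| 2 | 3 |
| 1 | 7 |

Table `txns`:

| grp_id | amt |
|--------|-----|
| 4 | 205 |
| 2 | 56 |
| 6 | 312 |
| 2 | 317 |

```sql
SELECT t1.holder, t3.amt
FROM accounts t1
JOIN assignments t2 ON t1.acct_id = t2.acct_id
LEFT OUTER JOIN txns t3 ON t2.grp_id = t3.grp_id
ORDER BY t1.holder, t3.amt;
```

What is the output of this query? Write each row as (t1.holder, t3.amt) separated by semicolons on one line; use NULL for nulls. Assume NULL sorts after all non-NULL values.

Step 1 — t1 INNER JOIN t2 on acct_id → 3 row(s).
Then LEFT JOIN `txns t3` on grp_id: each of those 3 rows is kept; rows whose t2.grp_id has no match in t3 get NULL for t3's columns.

(Bob, NULL); (Bob, NULL); (Mona, NULL)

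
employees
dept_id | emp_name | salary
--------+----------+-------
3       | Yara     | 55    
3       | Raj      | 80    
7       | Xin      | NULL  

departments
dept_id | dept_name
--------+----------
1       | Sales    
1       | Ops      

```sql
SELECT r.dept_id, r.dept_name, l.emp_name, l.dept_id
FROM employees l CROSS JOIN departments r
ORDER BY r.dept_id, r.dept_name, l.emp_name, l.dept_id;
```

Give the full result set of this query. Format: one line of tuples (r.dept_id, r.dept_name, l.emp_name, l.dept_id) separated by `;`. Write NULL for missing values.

CROSS JOIN pairs every row of `employees` with every row of `departments`: 3 × 2 = 6 rows.
After projecting and ordering:
r.dept_id | r.dept_name | l.emp_name | l.dept_id
1 | Ops | Raj | 3
1 | Ops | Xin | 7
1 | Ops | Yara | 3
1 | Sales | Raj | 3
1 | Sales | Xin | 7
1 | Sales | Yara | 3

(1, Ops, Raj, 3); (1, Ops, Xin, 7); (1, Ops, Yara, 3); (1, Sales, Raj, 3); (1, Sales, Xin, 7); (1, Sales, Yara, 3)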